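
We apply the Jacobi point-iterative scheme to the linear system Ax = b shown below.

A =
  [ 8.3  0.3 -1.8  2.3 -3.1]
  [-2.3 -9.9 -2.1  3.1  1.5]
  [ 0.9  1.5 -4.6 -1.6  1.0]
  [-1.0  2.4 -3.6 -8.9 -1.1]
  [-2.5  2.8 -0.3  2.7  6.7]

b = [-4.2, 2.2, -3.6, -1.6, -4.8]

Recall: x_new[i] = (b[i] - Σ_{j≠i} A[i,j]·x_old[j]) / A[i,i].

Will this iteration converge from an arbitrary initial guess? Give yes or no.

A = D + L + U where D = diag(8.3, -9.9, -4.6, -8.9, 6.7).
Jacobi T = -D⁻¹(L+U): T[4,0] = -(-2.5)/(6.7) = +0.3731; T[4,4] = 0.
  T[0,:] = [+0.0000 -0.0361 +0.2169 -0.2771 +0.3735]
  T[1,:] = [-0.2323 +0.0000 -0.2121 +0.3131 +0.1515]
  T[2,:] = [+0.1957 +0.3261 +0.0000 -0.3478 +0.2174]
  T[3,:] = [-0.1124 +0.2697 -0.4045 +0.0000 -0.1236]
  T[4,:] = [+0.3731 -0.4179 +0.0448 -0.4030 +0.0000]
|eigenvalues of T|: 0.8265, 0.5127, 0.3536, 0.3536, 0.1884.
spectral radius ρ = 0.8265; 0.8265 < 1: convergent.

yes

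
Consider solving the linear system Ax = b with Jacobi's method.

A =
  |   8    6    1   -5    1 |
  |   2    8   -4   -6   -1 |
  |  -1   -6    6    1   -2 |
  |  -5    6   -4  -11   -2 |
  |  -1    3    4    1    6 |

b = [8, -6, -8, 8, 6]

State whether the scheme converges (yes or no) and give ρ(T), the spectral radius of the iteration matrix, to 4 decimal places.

Split A = D + L + U, D = diag(8, 8, 6, -11, 6).
T_J = -D⁻¹(L+U): T[2,0] = -(-1)/(6) = +0.1667; T[2,2] = 0.
  T[0,:] = [+0.0000 -0.7500 -0.1250 +0.6250 -0.1250]
  T[1,:] = [-0.2500 +0.0000 +0.5000 +0.7500 +0.1250]
  T[2,:] = [+0.1667 +1.0000 +0.0000 -0.1667 +0.3333]
  T[3,:] = [-0.4545 +0.5455 -0.3636 +0.0000 -0.1818]
  T[4,:] = [+0.1667 -0.5000 -0.6667 -0.1667 +0.0000]
moduli |λ_i(T)| = 1.1307, 0.7739, 0.6274, 0.6274, 0.1907.
ρ(T) = max|λ| = 1.1307; 1.1307 > 1 ⇒ diverges.

no, ρ = 1.1307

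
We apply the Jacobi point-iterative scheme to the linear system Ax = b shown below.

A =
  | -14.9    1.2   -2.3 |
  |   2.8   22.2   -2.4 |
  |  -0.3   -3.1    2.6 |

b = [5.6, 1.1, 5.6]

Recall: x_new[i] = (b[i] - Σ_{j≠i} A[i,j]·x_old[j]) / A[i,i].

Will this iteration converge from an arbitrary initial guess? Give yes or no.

Write A = D+L+U with D = diag(-14.9, 22.2, 2.6).
Jacobi: T = -D⁻¹(L+U), T[0,1] = -(1.2)/(-14.9) = +0.0805; T[0,0] = 0.
  T[0,:] = [+0.0000, +0.0805, -0.1544]
  T[1,:] = [-0.1261, +0.0000, +0.1081]
  T[2,:] = [+0.1154, +1.1923, +0.0000]
|eigenvalues of T|: 0.4015, 0.2456, 0.2456.
ρ(T) = max|λ| = 0.4015; 0.4015 < 1 ⇒ converges.

yes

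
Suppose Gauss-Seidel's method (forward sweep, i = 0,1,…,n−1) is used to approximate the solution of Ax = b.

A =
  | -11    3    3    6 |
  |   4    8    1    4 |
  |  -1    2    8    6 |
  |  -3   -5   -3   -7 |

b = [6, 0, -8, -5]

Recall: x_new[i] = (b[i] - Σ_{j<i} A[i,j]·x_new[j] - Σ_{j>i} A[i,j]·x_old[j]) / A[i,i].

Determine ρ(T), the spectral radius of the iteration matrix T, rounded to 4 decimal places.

0.5263

Let D = diag(-11, 8, 8, -7); L, U the strict triangles.
Gauss-Seidel: T = -(D+L)⁻¹U, row 0 first, T[0,1] = -(3)/(-11) = +0.2727; later rows by forward substitution.
  T[0,:] = [+0.0000, +0.2727, +0.2727, +0.5455]
  T[1,:] = [+0.0000, -0.1364, -0.2614, -0.7727]
  T[2,:] = [+0.0000, +0.0682, +0.0994, -0.4886]
  T[3,:] = [+0.0000, -0.0487, +0.0272, +0.5276]
|roots of det(T-λI)|: 0.5263, 0.1632, 0.1276, 0.0000.
ρ(T) = max|λ| = 0.5263; 0.5263 < 1 ⇒ converges.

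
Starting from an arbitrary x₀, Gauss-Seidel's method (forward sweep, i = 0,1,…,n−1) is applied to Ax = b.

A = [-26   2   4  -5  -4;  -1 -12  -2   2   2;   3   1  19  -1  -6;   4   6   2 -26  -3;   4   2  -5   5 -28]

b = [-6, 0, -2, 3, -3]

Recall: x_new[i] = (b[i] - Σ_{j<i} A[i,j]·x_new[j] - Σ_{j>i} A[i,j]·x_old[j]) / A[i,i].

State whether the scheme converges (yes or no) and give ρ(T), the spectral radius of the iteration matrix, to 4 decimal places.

yes, ρ = 0.1719

A = D + L + U where D = diag(-26, -12, 19, -26, -28).
T_GS = -(D+L)⁻¹U: row 0 first, T[0,3] = -(-5)/(-26) = -0.1923; later rows by forward substitution.
  T[0,:] = [+0.0000  +0.0769  +0.1538  -0.1923  -0.1538]
  T[1,:] = [+0.0000  -0.0064  -0.1795  +0.1827  +0.1795]
  T[2,:] = [+0.0000  -0.0118  -0.0148  +0.0734  +0.3306]
  T[3,:] = [+0.0000  +0.0094  -0.0189  +0.0182  -0.0722]
  T[4,:] = [+0.0000  +0.0143  +0.0084  -0.0243  -0.0811]
|eigenvalues of T|: 0.1719, 0.0663, 0.0663, 0.0147, 0.0000.
spectral radius ρ = 0.1719; 0.1719 < 1, so it converges for any x₀.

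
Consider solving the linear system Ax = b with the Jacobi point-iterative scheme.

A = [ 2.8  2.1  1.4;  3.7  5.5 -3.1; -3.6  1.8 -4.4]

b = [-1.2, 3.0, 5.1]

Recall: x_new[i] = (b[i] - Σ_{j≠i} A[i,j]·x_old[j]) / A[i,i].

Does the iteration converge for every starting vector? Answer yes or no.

Write A = D+L+U with D = diag(2.8, 5.5, -4.4).
Jacobi T = -D⁻¹(L+U): T[0,2] = -(1.4)/(2.8) = -0.5000; T[0,0] = 0.
  T[0,:] = [+0.0000, -0.7500, -0.5000]
  T[1,:] = [-0.6727, +0.0000, +0.5636]
  T[2,:] = [-0.8182, +0.4091, +0.0000]
|λ(T)| sorted: 1.2388, 0.6247, 0.6247.
spectral radius ρ = 1.2388; 1.2388 > 1: divergent.

no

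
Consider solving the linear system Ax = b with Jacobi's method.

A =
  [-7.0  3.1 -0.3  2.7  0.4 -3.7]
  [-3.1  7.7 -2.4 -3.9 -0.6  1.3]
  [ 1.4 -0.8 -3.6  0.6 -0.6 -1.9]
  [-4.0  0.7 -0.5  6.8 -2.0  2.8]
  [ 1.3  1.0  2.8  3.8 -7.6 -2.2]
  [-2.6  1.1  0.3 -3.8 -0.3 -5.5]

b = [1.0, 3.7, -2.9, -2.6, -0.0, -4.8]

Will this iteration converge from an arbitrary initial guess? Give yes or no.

Split A = D + L + U, D = diag(-7, 7.7, -3.6, 6.8, -7.6, -5.5).
Jacobi T = -D⁻¹(L+U): T[2,5] = -(-1.9)/(-3.6) = -0.5278; T[2,2] = 0.
  T[0,:] = [+0.0000, +0.4429, -0.0429, +0.3857, +0.0571, -0.5286]
  T[1,:] = [+0.4026, +0.0000, +0.3117, +0.5065, +0.0779, -0.1688]
  T[2,:] = [+0.3889, -0.2222, +0.0000, +0.1667, -0.1667, -0.5278]
  T[3,:] = [+0.5882, -0.1029, +0.0735, +0.0000, +0.2941, -0.4118]
  T[4,:] = [+0.1711, +0.1316, +0.3684, +0.5000, +0.0000, -0.2895]
  T[5,:] = [-0.4727, +0.2000, +0.0545, -0.6909, -0.0545, +0.0000]
moduli |λ_i(T)| = 1.2222, 0.6557, 0.6557, 0.4449, 0.4449, 0.0388.
ρ(T) = max|λ| = 1.2222; 1.2222 > 1: divergent.

no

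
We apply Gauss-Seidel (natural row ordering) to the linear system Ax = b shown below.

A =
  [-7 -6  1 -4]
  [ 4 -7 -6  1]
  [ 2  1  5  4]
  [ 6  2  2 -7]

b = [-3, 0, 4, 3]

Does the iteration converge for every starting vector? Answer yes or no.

Let D = diag(-7, -7, 5, -7); L, U the strict triangles.
GS T = -(D+L)⁻¹U: row 0 first, T[0,2] = -(1)/(-7) = +0.1429; later rows by forward substitution.
  T[0,:] = [+0.0000 -0.8571 +0.1429 -0.5714]
  T[1,:] = [+0.0000 -0.4898 -0.7755 -0.1837]
  T[2,:] = [+0.0000 +0.4408 +0.0980 -0.5347]
  T[3,:] = [+0.0000 -0.7487 -0.0711 -0.6950]
|λ(T)| sorted: 1.1341, 0.6665, 0.6665, 0.0000.
spectral radius ρ = 1.1341; 1.1341 > 1, so it fails to converge.

no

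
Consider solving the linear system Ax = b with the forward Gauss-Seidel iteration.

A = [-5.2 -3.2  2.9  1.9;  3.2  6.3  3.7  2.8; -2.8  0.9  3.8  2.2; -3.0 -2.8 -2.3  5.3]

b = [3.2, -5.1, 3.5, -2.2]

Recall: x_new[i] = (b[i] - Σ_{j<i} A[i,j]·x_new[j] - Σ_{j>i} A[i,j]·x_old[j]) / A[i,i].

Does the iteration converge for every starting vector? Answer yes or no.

no

Let D = diag(-5.2, 6.3, 3.8, 5.3); L, U the strict triangles.
Gauss-Seidel: T = -(D+L)⁻¹U, row 0 first, T[0,1] = -(-3.2)/(-5.2) = -0.6154; later rows by forward substitution.
  T[0,:] = [+0.0000  -0.6154  +0.5577  +0.3654]
  T[1,:] = [+0.0000  +0.3126  -0.8706  -0.6300]
  T[2,:] = [+0.0000  -0.5275  +0.6171  -0.1605]
  T[3,:] = [+0.0000  -0.4121  +0.1236  -0.1957]
moduli |λ_i(T)| = 1.2188, 0.6373, 0.1525, 0.0000.
spectral radius ρ = 1.2188; 1.2188 > 1 ⇒ diverges.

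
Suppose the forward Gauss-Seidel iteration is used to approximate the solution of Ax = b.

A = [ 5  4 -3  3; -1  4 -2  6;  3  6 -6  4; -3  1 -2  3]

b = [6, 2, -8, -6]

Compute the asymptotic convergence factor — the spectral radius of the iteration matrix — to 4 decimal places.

Diagonal D = diag(5, 4, -6, 3); L, U strict lower/upper.
GS T = -(D+L)⁻¹U: row 0 first, T[0,1] = -(4)/(5) = -0.8000; later rows by forward substitution.
  T[0,:] = [+0.0000  -0.8000  +0.6000  -0.6000]
  T[1,:] = [+0.0000  -0.2000  +0.6500  -1.6500]
  T[2,:] = [+0.0000  -0.6000  +0.9500  -1.2833]
  T[3,:] = [+0.0000  -1.1333  +1.0167  -0.9056]
moduli |λ_i(T)| = 1.2055, 0.7581, 0.2918, 0.0000.
spectral radius ρ = 1.2055; 1.2055 > 1, so it fails to converge.

1.2055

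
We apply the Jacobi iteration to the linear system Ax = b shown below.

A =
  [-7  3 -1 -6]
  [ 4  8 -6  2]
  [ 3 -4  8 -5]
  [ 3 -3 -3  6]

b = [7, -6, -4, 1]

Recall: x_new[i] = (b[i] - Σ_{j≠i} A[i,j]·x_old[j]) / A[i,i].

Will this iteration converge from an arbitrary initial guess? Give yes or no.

no

Diagonal D = diag(-7, 8, 8, 6); L, U strict lower/upper.
T_J = -D⁻¹(L+U): T[3,1] = -(-3)/(6) = +0.5000; T[3,3] = 0.
  T[0,:] = [+0.0000  +0.4286  -0.1429  -0.8571]
  T[1,:] = [-0.5000  +0.0000  +0.7500  -0.2500]
  T[2,:] = [-0.3750  +0.5000  +0.0000  +0.6250]
  T[3,:] = [-0.5000  +0.5000  +0.5000  +0.0000]
|eigenvalues of T|: 1.1679, 0.5997, 0.5997, 0.1754.
ρ = 1.1679; 1.1679 > 1, so it fails to converge.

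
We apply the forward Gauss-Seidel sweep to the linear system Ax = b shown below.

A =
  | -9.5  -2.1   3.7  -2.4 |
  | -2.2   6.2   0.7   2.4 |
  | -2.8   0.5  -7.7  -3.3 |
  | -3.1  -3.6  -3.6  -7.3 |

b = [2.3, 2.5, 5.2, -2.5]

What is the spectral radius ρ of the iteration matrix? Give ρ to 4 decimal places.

Let D = diag(-9.5, 6.2, -7.7, -7.3); L, U the strict triangles.
GS T = -(D+L)⁻¹U: row 0 first, T[0,1] = -(-2.1)/(-9.5) = -0.2211; later rows by forward substitution.
  T[0,:] = [+0.0000  -0.2211  +0.3895  -0.2526]
  T[1,:] = [+0.0000  -0.0784  +0.0253  -0.4767]
  T[2,:] = [+0.0000  +0.0753  -0.1400  -0.3677]
  T[3,:] = [+0.0000  +0.0954  -0.1088  +0.5237]
|λ(T)| sorted: 0.5159, 0.1531, 0.0575, 0.0000.
spectral radius ρ = 0.5159; 0.5159 < 1, so it converges for any x₀.

0.5159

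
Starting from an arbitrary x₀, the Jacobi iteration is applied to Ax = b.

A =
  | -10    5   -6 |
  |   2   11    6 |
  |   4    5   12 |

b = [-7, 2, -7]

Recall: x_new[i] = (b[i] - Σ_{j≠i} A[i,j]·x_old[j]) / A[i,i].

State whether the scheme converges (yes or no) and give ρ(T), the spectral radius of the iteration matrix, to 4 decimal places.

yes, ρ = 0.6384

Write A = D+L+U with D = diag(-10, 11, 12).
Jacobi: T = -D⁻¹(L+U), T[2,1] = -(5)/(12) = -0.4167; T[2,2] = 0.
  T[0,:] = [+0.0000  +0.5000  -0.6000]
  T[1,:] = [-0.1818  +0.0000  -0.5455]
  T[2,:] = [-0.3333  -0.4167  +0.0000]
moduli |λ_i(T)| = 0.6384, 0.4944, 0.1440.
ρ = 0.6384; 0.6384 < 1: convergent.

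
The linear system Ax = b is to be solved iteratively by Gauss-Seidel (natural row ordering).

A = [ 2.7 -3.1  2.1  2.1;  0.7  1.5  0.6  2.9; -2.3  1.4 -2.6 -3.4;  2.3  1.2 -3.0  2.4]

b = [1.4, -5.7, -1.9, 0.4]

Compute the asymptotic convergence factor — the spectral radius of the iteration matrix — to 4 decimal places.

1.6123

Split A = D + L + U, D = diag(2.7, 1.5, -2.6, 2.4).
GS T = -(D+L)⁻¹U: row 0 first, T[0,1] = -(-3.1)/(2.7) = +1.1481; later rows by forward substitution.
  T[0,:] = [+0.0000 +1.1481 -0.7778 -0.7778]
  T[1,:] = [+0.0000 -0.5358 -0.0370 -1.5704]
  T[2,:] = [+0.0000 -1.3042 +0.6681 -1.4652]
  T[3,:] = [+0.0000 -2.4626 +1.5990 -0.3010]
|eigenvalues of T|: 1.6123, 1.1267, 0.3168, 0.0000.
ρ(T) = max|λ| = 1.6123; 1.6123 > 1, so it fails to converge.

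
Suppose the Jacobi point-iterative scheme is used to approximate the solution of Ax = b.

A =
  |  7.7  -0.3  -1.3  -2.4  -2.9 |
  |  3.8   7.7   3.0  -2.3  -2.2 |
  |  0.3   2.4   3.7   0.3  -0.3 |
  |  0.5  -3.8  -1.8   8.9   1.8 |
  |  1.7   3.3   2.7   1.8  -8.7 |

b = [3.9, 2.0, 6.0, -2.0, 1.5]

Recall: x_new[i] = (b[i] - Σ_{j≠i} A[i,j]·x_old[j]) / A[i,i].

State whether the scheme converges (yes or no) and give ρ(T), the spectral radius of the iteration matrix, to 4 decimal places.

yes, ρ = 0.8714

Diagonal D = diag(7.7, 7.7, 3.7, 8.9, -8.7); L, U strict lower/upper.
Jacobi T = -D⁻¹(L+U): T[3,4] = -(1.8)/(8.9) = -0.2022; T[3,3] = 0.
  T[0,:] = [+0.0000  +0.0390  +0.1688  +0.3117  +0.3766]
  T[1,:] = [-0.4935  +0.0000  -0.3896  +0.2987  +0.2857]
  T[2,:] = [-0.0811  -0.6486  +0.0000  -0.0811  +0.0811]
  T[3,:] = [-0.0562  +0.4270  +0.2022  +0.0000  -0.2022]
  T[4,:] = [+0.1954  +0.3793  +0.3103  +0.2069  +0.0000]
|λ(T)| sorted: 0.8714, 0.5790, 0.3765, 0.3765, 0.0815.
ρ = 0.8714; 0.8714 < 1 ⇒ converges.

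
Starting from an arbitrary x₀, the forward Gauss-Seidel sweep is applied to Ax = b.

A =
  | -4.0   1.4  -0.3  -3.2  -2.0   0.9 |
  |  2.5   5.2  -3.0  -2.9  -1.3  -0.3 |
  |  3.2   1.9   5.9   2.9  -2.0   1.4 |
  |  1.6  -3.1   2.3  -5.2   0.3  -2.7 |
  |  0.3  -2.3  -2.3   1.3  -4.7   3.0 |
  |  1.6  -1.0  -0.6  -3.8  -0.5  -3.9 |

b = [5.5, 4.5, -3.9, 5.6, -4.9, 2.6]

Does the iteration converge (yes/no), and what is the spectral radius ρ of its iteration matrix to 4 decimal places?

no, ρ = 1.1687

Write A = D+L+U with D = diag(-4, 5.2, 5.9, -5.2, -4.7, -3.9).
GS T = -(D+L)⁻¹U: row 0 first, T[0,1] = -(1.4)/(-4) = +0.3500; later rows by forward substitution.
  T[0,:] = [+0.0000  +0.3500  -0.0750  -0.8000  -0.5000  +0.2250]
  T[1,:] = [+0.0000  -0.1683  +0.6130  +0.9423  +0.4904  -0.0505]
  T[2,:] = [+0.0000  -0.1356  -0.1567  -0.3611  +0.4522  -0.3431]
  T[3,:] = [+0.0000  +0.1480  -0.4578  -0.9676  -0.1885  -0.5716]
  T[4,:] = [+0.0000  +0.2120  -0.3547  -0.6031  -0.5453  +0.6871]
  T[5,:] = [+0.0000  +0.0362  +0.3277  +0.5059  -0.1469  +0.6269]
moduli |λ_i(T)| = 1.1687, 0.4439, 0.4439, 0.3256, 0.0200, 0.0000.
ρ = 1.1687; 1.1687 > 1: divergent.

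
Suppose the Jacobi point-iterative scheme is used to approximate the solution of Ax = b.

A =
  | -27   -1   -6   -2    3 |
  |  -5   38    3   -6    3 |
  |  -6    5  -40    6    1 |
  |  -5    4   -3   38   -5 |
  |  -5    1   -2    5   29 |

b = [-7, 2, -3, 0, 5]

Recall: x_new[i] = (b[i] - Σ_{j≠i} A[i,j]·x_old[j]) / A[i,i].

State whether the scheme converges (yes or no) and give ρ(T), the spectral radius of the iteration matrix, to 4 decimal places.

Diagonal D = diag(-27, 38, -40, 38, 29); L, U strict lower/upper.
Jacobi T = -D⁻¹(L+U): T[2,0] = -(-6)/(-40) = -0.1500; T[2,2] = 0.
  T[0,:] = [+0.0000  -0.0370  -0.2222  -0.0741  +0.1111]
  T[1,:] = [+0.1316  +0.0000  -0.0789  +0.1579  -0.0789]
  T[2,:] = [-0.1500  +0.1250  +0.0000  +0.1500  +0.0250]
  T[3,:] = [+0.1316  -0.1053  +0.0789  +0.0000  +0.1316]
  T[4,:] = [+0.1724  -0.0345  +0.0690  -0.1724  +0.0000]
|λ(T)| sorted: 0.2873, 0.1885, 0.1885, 0.1663, 0.1663.
ρ = 0.2873; 0.2873 < 1: convergent.

yes, ρ = 0.2873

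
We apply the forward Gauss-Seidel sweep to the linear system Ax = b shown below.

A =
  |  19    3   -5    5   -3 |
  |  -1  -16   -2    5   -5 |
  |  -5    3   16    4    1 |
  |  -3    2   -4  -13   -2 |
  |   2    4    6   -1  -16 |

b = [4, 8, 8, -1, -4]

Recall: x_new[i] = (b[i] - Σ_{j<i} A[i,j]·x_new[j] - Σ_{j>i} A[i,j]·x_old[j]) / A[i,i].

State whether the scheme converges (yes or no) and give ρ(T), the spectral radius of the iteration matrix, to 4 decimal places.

Diagonal D = diag(19, -16, 16, -13, -16); L, U strict lower/upper.
Gauss-Seidel: T = -(D+L)⁻¹U, row 0 first, T[0,1] = -(3)/(19) = -0.1579; later rows by forward substitution.
  T[0,:] = [+0.0000, -0.1579, +0.2632, -0.2632, +0.1579]
  T[1,:] = [+0.0000, +0.0099, -0.1414, +0.3289, -0.3224]
  T[2,:] = [+0.0000, -0.0512, +0.1088, -0.3939, +0.0473]
  T[3,:] = [+0.0000, +0.0537, -0.1160, +0.2325, -0.2544]
  T[4,:] = [+0.0000, -0.0398, +0.0456, -0.1129, -0.0272]
|roots of det(T-λI)|: 0.5255, 0.1294, 0.0373, 0.0373, 0.0000.
ρ = 0.5255; 0.5255 < 1 ⇒ converges.

yes, ρ = 0.5255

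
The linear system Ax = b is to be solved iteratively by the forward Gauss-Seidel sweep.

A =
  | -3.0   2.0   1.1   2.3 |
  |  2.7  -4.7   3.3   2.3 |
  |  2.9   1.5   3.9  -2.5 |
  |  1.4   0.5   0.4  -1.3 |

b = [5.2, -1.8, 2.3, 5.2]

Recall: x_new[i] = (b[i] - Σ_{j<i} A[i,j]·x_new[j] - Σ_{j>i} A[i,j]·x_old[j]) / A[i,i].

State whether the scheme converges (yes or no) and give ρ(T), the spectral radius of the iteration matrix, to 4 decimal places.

no, ρ = 1.3237

Write A = D+L+U with D = diag(-3, -4.7, 3.9, -1.3).
T_GS = -(D+L)⁻¹U: row 0 first, T[0,3] = -(2.3)/(-3) = +0.7667; later rows by forward substitution.
  T[0,:] = [+0.0000, +0.6667, +0.3667, +0.7667]
  T[1,:] = [+0.0000, +0.3830, +0.9128, +0.9298]
  T[2,:] = [+0.0000, -0.6430, -0.6237, -0.2867]
  T[3,:] = [+0.0000, +0.6674, +0.5540, +1.0950]
eigenvalue magnitudes: 1.3237, 0.4941, 0.4941, 0.0000.
spectral radius ρ = 1.3237; 1.3237 > 1, so it fails to converge.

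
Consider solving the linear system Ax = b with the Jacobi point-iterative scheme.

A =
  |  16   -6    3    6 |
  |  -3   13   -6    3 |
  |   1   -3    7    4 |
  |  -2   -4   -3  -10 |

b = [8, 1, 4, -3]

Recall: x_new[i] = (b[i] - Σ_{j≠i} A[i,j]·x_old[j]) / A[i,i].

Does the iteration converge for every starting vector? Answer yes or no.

A = D + L + U where D = diag(16, 13, 7, -10).
T_J = -D⁻¹(L+U): T[2,3] = -(4)/(7) = -0.5714; T[2,2] = 0.
  T[0,:] = [+0.0000 +0.3750 -0.1875 -0.3750]
  T[1,:] = [+0.2308 +0.0000 +0.4615 -0.2308]
  T[2,:] = [-0.1429 +0.4286 +0.0000 -0.5714]
  T[3,:] = [-0.2000 -0.4000 -0.3000 +0.0000]
eigenvalue magnitudes: 0.8574, 0.6458, 0.3559, 0.1443.
ρ(T) = max|λ| = 0.8574; 0.8574 < 1, so it converges for any x₀.

yes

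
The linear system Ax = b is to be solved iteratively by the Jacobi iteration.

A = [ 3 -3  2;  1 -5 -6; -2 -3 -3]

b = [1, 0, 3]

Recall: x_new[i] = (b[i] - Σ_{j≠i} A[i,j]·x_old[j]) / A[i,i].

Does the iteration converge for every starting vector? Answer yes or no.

Write A = D+L+U with D = diag(3, -5, -3).
Jacobi T = -D⁻¹(L+U): T[0,1] = -(-3)/(3) = +1.0000; T[0,0] = 0.
  T[0,:] = [+0.0000, +1.0000, -0.6667]
  T[1,:] = [+0.2000, +0.0000, -1.2000]
  T[2,:] = [-0.6667, -1.0000, +0.0000]
eigenvalue magnitudes: 1.5626, 0.8959, 0.6667.
ρ(T) = max|λ| = 1.5626; 1.5626 > 1: divergent.

no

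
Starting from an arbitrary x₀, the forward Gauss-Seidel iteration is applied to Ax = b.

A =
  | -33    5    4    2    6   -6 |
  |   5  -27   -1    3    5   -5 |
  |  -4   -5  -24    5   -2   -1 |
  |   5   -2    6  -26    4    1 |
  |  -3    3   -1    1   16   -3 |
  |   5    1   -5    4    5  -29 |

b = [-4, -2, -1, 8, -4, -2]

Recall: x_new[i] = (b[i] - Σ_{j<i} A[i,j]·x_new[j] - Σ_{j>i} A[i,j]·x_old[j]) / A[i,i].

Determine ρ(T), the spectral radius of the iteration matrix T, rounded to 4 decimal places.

Diagonal D = diag(-33, -27, -24, -26, 16, -29); L, U strict lower/upper.
T_GS = -(D+L)⁻¹U: row 0 first, T[0,1] = -(5)/(-33) = +0.1515; later rows by forward substitution.
  T[0,:] = [+0.0000 +0.1515 +0.1212 +0.0606 +0.1818 -0.1818]
  T[1,:] = [+0.0000 +0.0281 -0.0146 +0.1223 +0.2189 -0.2189]
  T[2,:] = [+0.0000 -0.0311 -0.0172 +0.1727 -0.1592 +0.0342]
  T[3,:] = [+0.0000 +0.0198 +0.0205 +0.0421 +0.1352 +0.0282]
  T[4,:] = [+0.0000 +0.0200 +0.0231 -0.0034 -0.0253 +0.1948]
  T[5,:] = [+0.0000 +0.0386 +0.0302 -0.0099 +0.0806 -0.0073]
moduli |λ_i(T)| = 0.1693, 0.1402, 0.0937, 0.0937, 0.0279, 0.0000.
ρ(T) = max|λ| = 0.1693; 0.1693 < 1 ⇒ converges.

0.1693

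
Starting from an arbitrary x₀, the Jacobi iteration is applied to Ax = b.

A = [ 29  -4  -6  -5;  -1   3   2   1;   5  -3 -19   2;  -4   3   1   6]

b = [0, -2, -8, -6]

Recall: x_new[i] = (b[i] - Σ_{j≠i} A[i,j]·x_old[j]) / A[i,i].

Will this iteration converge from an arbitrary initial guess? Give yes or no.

Write A = D+L+U with D = diag(29, 3, -19, 6).
Jacobi T = -D⁻¹(L+U): T[0,1] = -(-4)/(29) = +0.1379; T[0,0] = 0.
  T[0,:] = [+0.0000, +0.1379, +0.2069, +0.1724]
  T[1,:] = [+0.3333, +0.0000, -0.6667, -0.3333]
  T[2,:] = [+0.2632, -0.1579, +0.0000, +0.1053]
  T[3,:] = [+0.6667, -0.5000, -0.1667, +0.0000]
eigenvalue magnitudes: 0.7378, 0.5951, 0.1956, 0.0528.
spectral radius ρ = 0.7378; 0.7378 < 1: convergent.

yes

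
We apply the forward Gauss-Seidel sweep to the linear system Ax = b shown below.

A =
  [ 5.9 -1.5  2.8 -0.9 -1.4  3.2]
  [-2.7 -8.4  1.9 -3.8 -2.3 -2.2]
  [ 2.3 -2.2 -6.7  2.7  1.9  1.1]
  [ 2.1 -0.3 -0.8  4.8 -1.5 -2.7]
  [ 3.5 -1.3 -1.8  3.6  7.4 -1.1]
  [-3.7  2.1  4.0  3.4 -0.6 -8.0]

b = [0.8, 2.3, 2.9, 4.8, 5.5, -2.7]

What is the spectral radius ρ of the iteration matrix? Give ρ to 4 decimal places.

Split A = D + L + U, D = diag(5.9, -8.4, -6.7, 4.8, 7.4, -8).
GS T = -(D+L)⁻¹U: row 0 first, T[0,5] = -(3.2)/(5.9) = -0.5424; later rows by forward substitution.
  T[0,:] = [+0.0000, +0.2542, -0.4746, +0.1525, +0.2373, -0.5424]
  T[1,:] = [+0.0000, -0.0817, +0.3787, -0.5014, -0.3501, -0.0876]
  T[2,:] = [+0.0000, +0.1141, -0.2873, +0.6200, +0.4800, +0.0067]
  T[3,:] = [+0.0000, -0.0973, +0.1834, +0.0053, +0.2668, +0.7954]
  T[4,:] = [+0.0000, -0.0595, +0.1319, -0.0120, -0.1868, +0.0045]
  T[5,:] = [+0.0000, -0.1189, +0.2433, +0.1110, +0.1658, +0.5690]
|eigenvalues of T|: 0.8958, 0.5888, 0.2566, 0.0787, 0.0468, 0.0000.
spectral radius ρ = 0.8958; 0.8958 < 1: convergent.

0.8958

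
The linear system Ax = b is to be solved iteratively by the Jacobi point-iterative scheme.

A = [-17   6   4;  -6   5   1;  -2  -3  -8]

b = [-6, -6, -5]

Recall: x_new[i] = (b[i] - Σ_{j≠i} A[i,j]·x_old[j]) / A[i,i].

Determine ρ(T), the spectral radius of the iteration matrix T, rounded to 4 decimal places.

0.7469

Write A = D+L+U with D = diag(-17, 5, -8).
T_J = -D⁻¹(L+U): T[1,2] = -(1)/(5) = -0.2000; T[1,1] = 0.
  T[0,:] = [+0.0000  +0.3529  +0.2353]
  T[1,:] = [+1.2000  +0.0000  -0.2000]
  T[2,:] = [-0.2500  -0.3750  +0.0000]
moduli |λ_i(T)| = 0.7469, 0.5195, 0.2274.
ρ = 0.7469; 0.7469 < 1, so it converges for any x₀.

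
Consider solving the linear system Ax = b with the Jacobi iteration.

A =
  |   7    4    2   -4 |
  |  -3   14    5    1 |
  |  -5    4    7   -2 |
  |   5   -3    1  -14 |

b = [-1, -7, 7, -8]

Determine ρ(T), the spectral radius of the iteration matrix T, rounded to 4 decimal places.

0.6625

Let D = diag(7, 14, 7, -14); L, U the strict triangles.
Jacobi T = -D⁻¹(L+U): T[2,3] = -(-2)/(7) = +0.2857; T[2,2] = 0.
  T[0,:] = [+0.0000, -0.5714, -0.2857, +0.5714]
  T[1,:] = [+0.2143, +0.0000, -0.3571, -0.0714]
  T[2,:] = [+0.7143, -0.5714, +0.0000, +0.2857]
  T[3,:] = [+0.3571, -0.2143, +0.0714, +0.0000]
|eigenvalues of T|: 0.6625, 0.5301, 0.5301, 0.0682.
spectral radius ρ = 0.6625; 0.6625 < 1: convergent.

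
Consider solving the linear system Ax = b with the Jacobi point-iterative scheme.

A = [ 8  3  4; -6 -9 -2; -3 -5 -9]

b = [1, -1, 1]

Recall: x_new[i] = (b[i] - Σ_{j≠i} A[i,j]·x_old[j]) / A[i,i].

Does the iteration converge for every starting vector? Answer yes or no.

A = D + L + U where D = diag(8, -9, -9).
T_J = -D⁻¹(L+U): T[1,2] = -(-2)/(-9) = -0.2222; T[1,1] = 0.
  T[0,:] = [+0.0000, -0.3750, -0.5000]
  T[1,:] = [-0.6667, +0.0000, -0.2222]
  T[2,:] = [-0.3333, -0.5556, +0.0000]
|eigenvalues of T|: 0.8838, 0.4909, 0.4909.
ρ = 0.8838; 0.8838 < 1: convergent.

yes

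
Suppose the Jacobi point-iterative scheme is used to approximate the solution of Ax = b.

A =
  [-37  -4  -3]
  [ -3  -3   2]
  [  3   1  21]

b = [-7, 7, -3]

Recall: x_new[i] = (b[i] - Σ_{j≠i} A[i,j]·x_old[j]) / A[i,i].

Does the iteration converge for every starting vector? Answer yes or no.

yes

A = D + L + U where D = diag(-37, -3, 21).
Jacobi T = -D⁻¹(L+U): T[2,0] = -(3)/(21) = -0.1429; T[2,2] = 0.
  T[0,:] = [+0.0000 -0.1081 -0.0811]
  T[1,:] = [-1.0000 +0.0000 +0.6667]
  T[2,:] = [-0.1429 -0.0476 +0.0000]
|roots of det(T-λI)|: 0.3280, 0.2493, 0.0787.
ρ = 0.3280; 0.3280 < 1, so it converges for any x₀.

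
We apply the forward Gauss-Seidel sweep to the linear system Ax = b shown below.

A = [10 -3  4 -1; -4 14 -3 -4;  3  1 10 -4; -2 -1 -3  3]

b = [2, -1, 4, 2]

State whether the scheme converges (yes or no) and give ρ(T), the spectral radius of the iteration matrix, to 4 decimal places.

yes, ρ = 0.5428

Write A = D+L+U with D = diag(10, 14, 10, 3).
T_GS = -(D+L)⁻¹U: row 0 first, T[0,2] = -(4)/(10) = -0.4000; later rows by forward substitution.
  T[0,:] = [+0.0000 +0.3000 -0.4000 +0.1000]
  T[1,:] = [+0.0000 +0.0857 +0.1000 +0.3143]
  T[2,:] = [+0.0000 -0.0986 +0.1100 +0.3386]
  T[3,:] = [+0.0000 +0.1300 -0.1233 +0.5100]
|eigenvalues of T|: 0.5428, 0.1777, 0.1777, 0.0000.
spectral radius ρ = 0.5428; 0.5428 < 1 ⇒ converges.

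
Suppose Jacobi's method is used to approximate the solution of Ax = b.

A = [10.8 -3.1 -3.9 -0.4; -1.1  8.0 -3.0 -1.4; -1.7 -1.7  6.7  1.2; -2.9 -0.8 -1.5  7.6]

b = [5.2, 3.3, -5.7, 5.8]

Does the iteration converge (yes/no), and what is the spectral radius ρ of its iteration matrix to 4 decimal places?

A = D + L + U where D = diag(10.8, 8, 6.7, 7.6).
Jacobi T = -D⁻¹(L+U): T[0,2] = -(-3.9)/(10.8) = +0.3611; T[0,0] = 0.
  T[0,:] = [+0.0000  +0.2870  +0.3611  +0.0370]
  T[1,:] = [+0.1375  +0.0000  +0.3750  +0.1750]
  T[2,:] = [+0.2537  +0.2537  +0.0000  -0.1791]
  T[3,:] = [+0.3816  +0.1053  +0.1974  +0.0000]
|roots of det(T-λI)|: 0.5407, 0.2788, 0.2788, 0.0159.
spectral radius ρ = 0.5407; 0.5407 < 1 ⇒ converges.

yes, ρ = 0.5407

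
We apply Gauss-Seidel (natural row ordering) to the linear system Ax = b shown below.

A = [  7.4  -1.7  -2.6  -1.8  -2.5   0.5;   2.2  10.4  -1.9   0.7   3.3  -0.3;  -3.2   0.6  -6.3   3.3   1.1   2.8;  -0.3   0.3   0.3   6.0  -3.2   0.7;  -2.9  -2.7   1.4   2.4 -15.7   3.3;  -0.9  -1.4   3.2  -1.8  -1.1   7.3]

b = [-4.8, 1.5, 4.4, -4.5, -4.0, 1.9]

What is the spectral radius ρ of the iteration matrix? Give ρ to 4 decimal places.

Let D = diag(7.4, 10.4, -6.3, 6, -15.7, 7.3); L, U the strict triangles.
T_GS = -(D+L)⁻¹U: row 0 first, T[0,4] = -(-2.5)/(7.4) = +0.3378; later rows by forward substitution.
  T[0,:] = [+0.0000, +0.2297, +0.3514, +0.2432, +0.3378, -0.0676]
  T[1,:] = [+0.0000, -0.0486, +0.1084, -0.1188, -0.3888, +0.0431]
  T[2,:] = [+0.0000, -0.1213, -0.1681, +0.3889, -0.0340, +0.4829]
  T[3,:] = [+0.0000, +0.0200, +0.0206, -0.0013, +0.5714, -0.1463]
  T[4,:] = [+0.0000, -0.0418, -0.0954, +0.0100, +0.0888, +0.2359]
  T[5,:] = [+0.0000, +0.0708, +0.1285, -0.1621, +0.1363, -0.2123]
moduli |λ_i(T)| = 0.6359, 0.2659, 0.2659, 0.0841, 0.0803, 0.0000.
ρ = 0.6359; 0.6359 < 1: convergent.

0.6359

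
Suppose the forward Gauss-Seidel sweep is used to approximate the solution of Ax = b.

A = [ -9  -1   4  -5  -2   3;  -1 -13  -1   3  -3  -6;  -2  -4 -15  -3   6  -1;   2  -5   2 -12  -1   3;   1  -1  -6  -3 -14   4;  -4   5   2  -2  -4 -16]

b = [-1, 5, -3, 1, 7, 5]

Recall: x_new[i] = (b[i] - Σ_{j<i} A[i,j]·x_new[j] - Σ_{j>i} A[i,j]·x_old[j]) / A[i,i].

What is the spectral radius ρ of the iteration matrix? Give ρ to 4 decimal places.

Split A = D + L + U, D = diag(-9, -13, -15, -12, -14, -16).
Gauss-Seidel: T = -(D+L)⁻¹U, row 0 first, T[0,1] = -(-1)/(-9) = -0.1111; later rows by forward substitution.
  T[0,:] = [+0.0000, -0.1111, +0.4444, -0.5556, -0.2222, +0.3333]
  T[1,:] = [+0.0000, +0.0085, -0.1111, +0.2735, -0.2137, -0.4872]
  T[2,:] = [+0.0000, +0.0125, -0.0296, -0.1989, +0.4866, +0.0188]
  T[3,:] = [+0.0000, -0.0200, +0.1154, -0.2397, +0.0498, +0.5117]
  T[4,:] = [+0.0000, -0.0096, +0.0276, +0.0774, -0.2198, +0.2266]
  T[5,:] = [+0.0000, +0.0369, -0.1709, +0.2101, +0.0983, -0.3538]
|roots of det(T-λI)|: 0.5653, 0.3374, 0.0753, 0.0753, 0.0094, 0.0000.
spectral radius ρ = 0.5653; 0.5653 < 1, so it converges for any x₀.

0.5653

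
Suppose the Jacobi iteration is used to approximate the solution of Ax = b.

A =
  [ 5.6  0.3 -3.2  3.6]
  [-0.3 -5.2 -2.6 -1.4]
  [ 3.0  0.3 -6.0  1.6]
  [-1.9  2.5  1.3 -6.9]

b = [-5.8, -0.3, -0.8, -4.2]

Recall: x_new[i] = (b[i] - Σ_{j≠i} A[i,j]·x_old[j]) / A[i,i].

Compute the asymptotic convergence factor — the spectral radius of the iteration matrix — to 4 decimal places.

Write A = D+L+U with D = diag(5.6, -5.2, -6, -6.9).
T_J = -D⁻¹(L+U): T[3,2] = -(1.3)/(-6.9) = +0.1884; T[3,3] = 0.
  T[0,:] = [+0.0000 -0.0536 +0.5714 -0.6429]
  T[1,:] = [-0.0577 +0.0000 -0.5000 -0.2692]
  T[2,:] = [+0.5000 +0.0500 +0.0000 +0.2667]
  T[3,:] = [-0.2754 +0.3623 +0.1884 +0.0000]
|λ(T)| sorted: 0.8268, 0.6368, 0.4112, 0.4112.
ρ = 0.8268; 0.8268 < 1, so it converges for any x₀.

0.8268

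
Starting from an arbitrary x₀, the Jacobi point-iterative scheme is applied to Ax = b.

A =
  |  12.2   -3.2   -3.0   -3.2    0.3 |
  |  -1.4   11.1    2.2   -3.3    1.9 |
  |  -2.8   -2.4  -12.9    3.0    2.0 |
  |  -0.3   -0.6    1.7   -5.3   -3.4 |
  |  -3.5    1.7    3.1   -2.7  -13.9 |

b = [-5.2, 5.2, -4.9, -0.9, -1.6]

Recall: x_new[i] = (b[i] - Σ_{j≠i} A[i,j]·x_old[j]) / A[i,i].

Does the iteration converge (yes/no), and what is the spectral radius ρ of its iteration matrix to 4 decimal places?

Diagonal D = diag(12.2, 11.1, -12.9, -5.3, -13.9); L, U strict lower/upper.
Jacobi T = -D⁻¹(L+U): T[3,4] = -(-3.4)/(-5.3) = -0.6415; T[3,3] = 0.
  T[0,:] = [+0.0000 +0.2623 +0.2459 +0.2623 -0.0246]
  T[1,:] = [+0.1261 +0.0000 -0.1982 +0.2973 -0.1712]
  T[2,:] = [-0.2171 -0.1860 +0.0000 +0.2326 +0.1550]
  T[3,:] = [-0.0566 -0.1132 +0.3208 +0.0000 -0.6415]
  T[4,:] = [-0.2518 +0.1223 +0.2230 -0.1942 +0.0000]
moduli |λ_i(T)| = 0.6161, 0.3671, 0.3671, 0.3173, 0.3173.
ρ = 0.6161; 0.6161 < 1, so it converges for any x₀.

yes, ρ = 0.6161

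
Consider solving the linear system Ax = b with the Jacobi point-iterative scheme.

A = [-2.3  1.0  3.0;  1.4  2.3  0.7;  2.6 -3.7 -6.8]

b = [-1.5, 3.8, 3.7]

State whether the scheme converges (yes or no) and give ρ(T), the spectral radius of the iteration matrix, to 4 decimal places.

yes, ρ = 0.9059

Let D = diag(-2.3, 2.3, -6.8); L, U the strict triangles.
T_J = -D⁻¹(L+U): T[0,1] = -(1)/(-2.3) = +0.4348; T[0,0] = 0.
  T[0,:] = [+0.0000 +0.4348 +1.3043]
  T[1,:] = [-0.6087 +0.0000 -0.3043]
  T[2,:] = [+0.3824 -0.5441 +0.0000]
|roots of det(T-λI)|: 0.9059, 0.6489, 0.6489.
ρ = 0.9059; 0.9059 < 1, so it converges for any x₀.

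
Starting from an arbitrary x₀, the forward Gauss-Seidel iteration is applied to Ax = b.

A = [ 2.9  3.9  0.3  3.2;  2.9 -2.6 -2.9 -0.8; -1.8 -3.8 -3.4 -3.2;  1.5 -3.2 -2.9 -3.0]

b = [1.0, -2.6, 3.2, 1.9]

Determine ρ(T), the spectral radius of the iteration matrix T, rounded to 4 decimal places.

1.4380

Split A = D + L + U, D = diag(2.9, -2.6, -3.4, -3).
GS T = -(D+L)⁻¹U: row 0 first, T[0,1] = -(3.9)/(2.9) = -1.3448; later rows by forward substitution.
  T[0,:] = [+0.0000, -1.3448, -0.1034, -1.1034]
  T[1,:] = [+0.0000, -1.5000, -1.2308, -1.5385]
  T[2,:] = [+0.0000, +2.3884, +1.4303, +1.3625]
  T[3,:] = [+0.0000, -1.3812, -0.1216, -0.2277]
moduli |λ_i(T)| = 1.4380, 0.7006, 0.7006, 0.0000.
spectral radius ρ = 1.4380; 1.4380 > 1, so it fails to converge.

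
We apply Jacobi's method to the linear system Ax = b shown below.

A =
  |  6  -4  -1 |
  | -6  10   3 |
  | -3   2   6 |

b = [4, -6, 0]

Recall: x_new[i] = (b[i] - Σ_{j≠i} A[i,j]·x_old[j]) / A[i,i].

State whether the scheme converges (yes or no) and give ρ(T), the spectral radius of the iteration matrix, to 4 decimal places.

yes, ρ = 0.8594

A = D + L + U where D = diag(6, 10, 6).
T_J = -D⁻¹(L+U): T[2,1] = -(2)/(6) = -0.3333; T[2,2] = 0.
  T[0,:] = [+0.0000  +0.6667  +0.1667]
  T[1,:] = [+0.6000  +0.0000  -0.3000]
  T[2,:] = [+0.5000  -0.3333  +0.0000]
|eigenvalues of T|: 0.8594, 0.6013, 0.2580.
spectral radius ρ = 0.8594; 0.8594 < 1, so it converges for any x₀.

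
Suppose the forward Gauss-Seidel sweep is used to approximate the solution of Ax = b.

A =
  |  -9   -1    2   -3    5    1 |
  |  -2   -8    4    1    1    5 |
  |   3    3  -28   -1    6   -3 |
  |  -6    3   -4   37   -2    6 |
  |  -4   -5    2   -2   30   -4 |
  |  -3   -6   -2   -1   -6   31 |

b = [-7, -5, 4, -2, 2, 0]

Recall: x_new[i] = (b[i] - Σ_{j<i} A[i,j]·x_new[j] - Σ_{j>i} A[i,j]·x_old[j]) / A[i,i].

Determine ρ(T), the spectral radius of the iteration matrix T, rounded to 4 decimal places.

A = D + L + U where D = diag(-9, -8, -28, 37, 30, 31).
GS T = -(D+L)⁻¹U: row 0 first, T[0,1] = -(-1)/(-9) = -0.1111; later rows by forward substitution.
  T[0,:] = [+0.0000  -0.1111  +0.2222  -0.3333  +0.5556  +0.1111]
  T[1,:] = [+0.0000  +0.0278  +0.4444  +0.2083  -0.0139  +0.5972]
  T[2,:] = [+0.0000  -0.0089  +0.0714  -0.0491  +0.2723  -0.0312]
  T[3,:] = [+0.0000  -0.0212  +0.0077  -0.0763  +0.1747  -0.1959]
  T[4,:] = [+0.0000  -0.0110  +0.0995  -0.0115  +0.0653  +0.2367]
  T[5,:] = [+0.0000  -0.0088  +0.1316  +0.0002  +0.0869  +0.1638]
|λ(T)| sorted: 0.3436, 0.1200, 0.1200, 0.0167, 0.0167, 0.0000.
ρ(T) = max|λ| = 0.3436; 0.3436 < 1 ⇒ converges.

0.3436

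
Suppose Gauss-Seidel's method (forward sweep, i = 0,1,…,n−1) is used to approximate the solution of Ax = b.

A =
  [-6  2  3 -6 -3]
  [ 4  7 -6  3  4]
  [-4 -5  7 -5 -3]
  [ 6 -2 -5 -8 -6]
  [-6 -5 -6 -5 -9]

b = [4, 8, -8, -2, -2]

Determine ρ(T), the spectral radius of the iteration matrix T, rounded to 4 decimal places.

1.1824

Diagonal D = diag(-6, 7, 7, -8, -9); L, U strict lower/upper.
GS T = -(D+L)⁻¹U: row 0 first, T[0,1] = -(2)/(-6) = +0.3333; later rows by forward substitution.
  T[0,:] = [+0.0000  +0.3333  +0.5000  -1.0000  -0.5000]
  T[1,:] = [+0.0000  -0.1905  +0.5714  +0.1429  -0.2857]
  T[2,:] = [+0.0000  +0.0544  +0.6939  +0.2449  -0.0612]
  T[3,:] = [+0.0000  +0.2636  -0.2015  -0.9388  -1.0153]
  T[4,:] = [+0.0000  -0.2991  -1.0014  +0.9456  +1.0969]
eigenvalue magnitudes: 1.1824, 0.5138, 0.5138, 0.3270, 0.0000.
ρ(T) = max|λ| = 1.1824; 1.1824 > 1, so it fails to converge.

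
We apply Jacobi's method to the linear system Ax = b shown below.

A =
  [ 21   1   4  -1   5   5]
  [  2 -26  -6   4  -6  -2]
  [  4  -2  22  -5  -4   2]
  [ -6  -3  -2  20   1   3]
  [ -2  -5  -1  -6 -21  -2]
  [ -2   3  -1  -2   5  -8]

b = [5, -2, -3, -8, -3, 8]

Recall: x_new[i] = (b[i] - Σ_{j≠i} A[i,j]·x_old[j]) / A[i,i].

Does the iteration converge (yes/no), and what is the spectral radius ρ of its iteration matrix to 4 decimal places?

yes, ρ = 0.5706

Split A = D + L + U, D = diag(21, -26, 22, 20, -21, -8).
Jacobi: T = -D⁻¹(L+U), T[0,1] = -(1)/(21) = -0.0476; T[0,0] = 0.
  T[0,:] = [+0.0000  -0.0476  -0.1905  +0.0476  -0.2381  -0.2381]
  T[1,:] = [+0.0769  +0.0000  -0.2308  +0.1538  -0.2308  -0.0769]
  T[2,:] = [-0.1818  +0.0909  +0.0000  +0.2273  +0.1818  -0.0909]
  T[3,:] = [+0.3000  +0.1500  +0.1000  +0.0000  -0.0500  -0.1500]
  T[4,:] = [-0.0952  -0.2381  -0.0476  -0.2857  +0.0000  -0.0952]
  T[5,:] = [-0.2500  +0.3750  -0.1250  -0.2500  +0.6250  +0.0000]
eigenvalue magnitudes: 0.5706, 0.3617, 0.3617, 0.2865, 0.2247, 0.1526.
spectral radius ρ = 0.5706; 0.5706 < 1: convergent.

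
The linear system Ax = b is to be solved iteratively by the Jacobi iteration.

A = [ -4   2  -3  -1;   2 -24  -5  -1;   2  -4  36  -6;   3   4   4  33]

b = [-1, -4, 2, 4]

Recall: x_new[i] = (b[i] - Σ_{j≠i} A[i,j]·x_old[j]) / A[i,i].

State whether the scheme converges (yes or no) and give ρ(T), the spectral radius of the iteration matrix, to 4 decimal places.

yes, ρ = 0.3789

Let D = diag(-4, -24, 36, 33); L, U the strict triangles.
T_J = -D⁻¹(L+U): T[3,1] = -(4)/(33) = -0.1212; T[3,3] = 0.
  T[0,:] = [+0.0000  +0.5000  -0.7500  -0.2500]
  T[1,:] = [+0.0833  +0.0000  -0.2083  -0.0417]
  T[2,:] = [-0.0556  +0.1111  +0.0000  +0.1667]
  T[3,:] = [-0.0909  -0.1212  -0.1212  +0.0000]
moduli |λ_i(T)| = 0.3789, 0.2516, 0.2092, 0.2092.
spectral radius ρ = 0.3789; 0.3789 < 1, so it converges for any x₀.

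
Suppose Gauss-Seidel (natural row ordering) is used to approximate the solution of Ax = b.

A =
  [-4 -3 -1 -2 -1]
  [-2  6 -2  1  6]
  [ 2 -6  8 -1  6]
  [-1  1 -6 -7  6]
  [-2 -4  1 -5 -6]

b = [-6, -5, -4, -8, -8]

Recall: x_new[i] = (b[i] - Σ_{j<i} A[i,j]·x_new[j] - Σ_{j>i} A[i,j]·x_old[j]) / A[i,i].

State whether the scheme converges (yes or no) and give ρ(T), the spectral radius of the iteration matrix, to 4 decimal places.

no, ρ = 1.4244

Let D = diag(-4, 6, 8, -7, -6); L, U the strict triangles.
Gauss-Seidel: T = -(D+L)⁻¹U, row 0 first, T[0,1] = -(-3)/(-4) = -0.7500; later rows by forward substitution.
  T[0,:] = [+0.0000, -0.7500, -0.2500, -0.5000, -0.2500]
  T[1,:] = [+0.0000, -0.2500, +0.2500, -0.3333, -1.0833]
  T[2,:] = [+0.0000, +0.0000, +0.2500, +0.0000, -1.5000]
  T[3,:] = [+0.0000, +0.0714, -0.1429, +0.0238, +2.0238]
  T[4,:] = [+0.0000, +0.3571, +0.0774, +0.3690, -1.1310]
|roots of det(T-λI)|: 1.4244, 0.3596, 0.3596, 0.0485, 0.0000.
ρ = 1.4244; 1.4244 > 1 ⇒ diverges.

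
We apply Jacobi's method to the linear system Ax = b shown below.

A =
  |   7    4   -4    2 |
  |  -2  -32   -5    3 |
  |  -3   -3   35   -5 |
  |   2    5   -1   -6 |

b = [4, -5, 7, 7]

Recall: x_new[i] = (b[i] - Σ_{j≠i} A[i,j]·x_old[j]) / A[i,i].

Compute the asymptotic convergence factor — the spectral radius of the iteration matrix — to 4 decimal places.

0.2932

Let D = diag(7, -32, 35, -6); L, U the strict triangles.
Jacobi: T = -D⁻¹(L+U), T[0,1] = -(4)/(7) = -0.5714; T[0,0] = 0.
  T[0,:] = [+0.0000, -0.5714, +0.5714, -0.2857]
  T[1,:] = [-0.0625, +0.0000, -0.1562, +0.0938]
  T[2,:] = [+0.0857, +0.0857, +0.0000, +0.1429]
  T[3,:] = [+0.3333, +0.8333, -0.1667, +0.0000]
|λ(T)| sorted: 0.2932, 0.1934, 0.1934, 0.0892.
ρ(T) = max|λ| = 0.2932; 0.2932 < 1: convergent.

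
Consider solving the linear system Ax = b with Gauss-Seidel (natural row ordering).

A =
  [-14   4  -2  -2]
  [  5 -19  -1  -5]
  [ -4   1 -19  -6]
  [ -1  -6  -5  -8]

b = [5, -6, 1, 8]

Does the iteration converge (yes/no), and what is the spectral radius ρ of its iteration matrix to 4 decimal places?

Split A = D + L + U, D = diag(-14, -19, -19, -8).
T_GS = -(D+L)⁻¹U: row 0 first, T[0,3] = -(-2)/(-14) = -0.1429; later rows by forward substitution.
  T[0,:] = [+0.0000, +0.2857, -0.1429, -0.1429]
  T[1,:] = [+0.0000, +0.0752, -0.0902, -0.3008]
  T[2,:] = [+0.0000, -0.0562, +0.0253, -0.3015]
  T[3,:] = [+0.0000, -0.0570, +0.0697, +0.4319]
|eigenvalues of T|: 0.4254, 0.1188, 0.0118, 0.0000.
ρ = 0.4254; 0.4254 < 1 ⇒ converges.

yes, ρ = 0.4254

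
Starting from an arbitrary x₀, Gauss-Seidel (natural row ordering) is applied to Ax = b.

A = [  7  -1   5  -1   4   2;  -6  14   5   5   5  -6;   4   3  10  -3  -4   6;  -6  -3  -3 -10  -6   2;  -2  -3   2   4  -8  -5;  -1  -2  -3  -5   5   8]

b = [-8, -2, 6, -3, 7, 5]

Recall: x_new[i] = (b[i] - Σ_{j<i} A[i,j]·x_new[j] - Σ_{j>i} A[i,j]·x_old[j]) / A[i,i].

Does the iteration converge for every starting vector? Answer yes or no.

Let D = diag(7, 14, 10, -10, -8, 8); L, U the strict triangles.
T_GS = -(D+L)⁻¹U: row 0 first, T[0,2] = -(5)/(7) = -0.7143; later rows by forward substitution.
  T[0,:] = [+0.0000 +0.1429 -0.7143 +0.1429 -0.5714 -0.2857]
  T[1,:] = [+0.0000 +0.0612 -0.6633 -0.2959 -0.6020 +0.3061]
  T[2,:] = [+0.0000 -0.0755 +0.4847 +0.3316 +0.8092 -0.5776]
  T[3,:] = [+0.0000 -0.0814 +0.4821 -0.0964 -0.3193 +0.4529]
  T[4,:] = [+0.0000 -0.1183 +0.7895 +0.1099 +0.4113 -0.5863]
  T[5,:] = [+0.0000 +0.0279 -0.2655 -0.0607 -0.3751 +0.4737]
|eigenvalues of T|: 1.6596, 0.5508, 0.3249, 0.0562, 0.0430, 0.0000.
ρ = 1.6596; 1.6596 > 1, so it fails to converge.

no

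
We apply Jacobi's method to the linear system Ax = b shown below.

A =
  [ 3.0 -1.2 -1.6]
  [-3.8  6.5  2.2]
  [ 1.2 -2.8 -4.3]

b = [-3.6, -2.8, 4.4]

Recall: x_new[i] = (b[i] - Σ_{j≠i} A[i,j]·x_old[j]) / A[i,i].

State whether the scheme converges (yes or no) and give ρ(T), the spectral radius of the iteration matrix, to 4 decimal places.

yes, ρ = 0.9286

A = D + L + U where D = diag(3, 6.5, -4.3).
Jacobi: T = -D⁻¹(L+U), T[1,2] = -(2.2)/(6.5) = -0.3385; T[1,1] = 0.
  T[0,:] = [+0.0000 +0.4000 +0.5333]
  T[1,:] = [+0.5846 +0.0000 -0.3385]
  T[2,:] = [+0.2791 -0.6512 +0.0000]
eigenvalue magnitudes: 0.9286, 0.5092, 0.5092.
ρ(T) = max|λ| = 0.9286; 0.9286 < 1 ⇒ converges.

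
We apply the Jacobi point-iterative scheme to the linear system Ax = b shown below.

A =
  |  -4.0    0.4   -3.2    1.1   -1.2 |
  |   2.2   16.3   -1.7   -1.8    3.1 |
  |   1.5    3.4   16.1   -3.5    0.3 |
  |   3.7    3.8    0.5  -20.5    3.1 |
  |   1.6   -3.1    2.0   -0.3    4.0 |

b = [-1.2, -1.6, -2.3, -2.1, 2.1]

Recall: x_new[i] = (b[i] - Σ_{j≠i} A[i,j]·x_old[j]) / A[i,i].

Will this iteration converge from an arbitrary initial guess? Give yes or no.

yes

Diagonal D = diag(-4, 16.3, 16.1, -20.5, 4); L, U strict lower/upper.
T_J = -D⁻¹(L+U): T[2,0] = -(1.5)/(16.1) = -0.0932; T[2,2] = 0.
  T[0,:] = [+0.0000, +0.1000, -0.8000, +0.2750, -0.3000]
  T[1,:] = [-0.1350, +0.0000, +0.1043, +0.1104, -0.1902]
  T[2,:] = [-0.0932, -0.2112, +0.0000, +0.2174, -0.0186]
  T[3,:] = [+0.1805, +0.1854, +0.0244, +0.0000, +0.1512]
  T[4,:] = [-0.4000, +0.7750, -0.5000, +0.0750, +0.0000]
eigenvalue magnitudes: 0.6515, 0.4462, 0.4462, 0.3827, 0.1911.
spectral radius ρ = 0.6515; 0.6515 < 1, so it converges for any x₀.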